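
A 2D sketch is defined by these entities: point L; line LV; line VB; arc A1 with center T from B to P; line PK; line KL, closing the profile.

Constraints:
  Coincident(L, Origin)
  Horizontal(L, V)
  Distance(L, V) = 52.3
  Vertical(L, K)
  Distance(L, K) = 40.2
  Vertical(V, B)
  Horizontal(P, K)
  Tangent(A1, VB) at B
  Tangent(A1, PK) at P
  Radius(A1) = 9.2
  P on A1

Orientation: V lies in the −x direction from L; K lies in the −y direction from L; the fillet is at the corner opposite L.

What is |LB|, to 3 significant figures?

60.8

The virtual corner opposite L is at (-52.3, -40.2). A1 meets VB tangentially, so TB is at right angles to VB and since A1 is tangent to PK there, TP ⟂ PK, with radius 9.2, so the center T sits 9.2 in from both sides at T = (-43.1, -31.0). That places the tangent points at B = (-52.3, -31.0) on VB and P = (-43.1, -40.2) on PK. Then |LB| = |B − L| = 60.8.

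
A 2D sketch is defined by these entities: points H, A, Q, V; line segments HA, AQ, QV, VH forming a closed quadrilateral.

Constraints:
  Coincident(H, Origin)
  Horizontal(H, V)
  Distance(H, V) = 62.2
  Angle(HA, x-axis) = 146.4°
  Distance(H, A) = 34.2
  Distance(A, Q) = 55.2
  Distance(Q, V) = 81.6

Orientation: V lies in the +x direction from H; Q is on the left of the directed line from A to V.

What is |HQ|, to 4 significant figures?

61.15

Checks: |AQ| = 55.20 ✓; |QV| = 81.60 ✓.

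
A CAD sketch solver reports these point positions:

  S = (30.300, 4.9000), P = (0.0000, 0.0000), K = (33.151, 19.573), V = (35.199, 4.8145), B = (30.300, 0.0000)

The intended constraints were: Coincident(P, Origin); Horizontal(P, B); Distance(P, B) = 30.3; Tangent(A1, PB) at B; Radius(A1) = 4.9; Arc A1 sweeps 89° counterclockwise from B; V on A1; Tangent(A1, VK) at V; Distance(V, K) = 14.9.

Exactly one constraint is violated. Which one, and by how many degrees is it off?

Tangent(A1, VK) at V — off by 8.90°.

P = (0.00, 0.00) ✓; P.y = 0.00, B.y = 0.00 ✓; |PB| = 30.30 ✓; ∠(SB, BP) = 90.00° ✓; |SB| = 4.900 ✓; bearing(S→V) − bearing(S→B) = 89.00° ✓; |SV| = 4.900 ✓; ∠(SV, VK) = 81.10° ✗; |VK| = 14.90 ✓.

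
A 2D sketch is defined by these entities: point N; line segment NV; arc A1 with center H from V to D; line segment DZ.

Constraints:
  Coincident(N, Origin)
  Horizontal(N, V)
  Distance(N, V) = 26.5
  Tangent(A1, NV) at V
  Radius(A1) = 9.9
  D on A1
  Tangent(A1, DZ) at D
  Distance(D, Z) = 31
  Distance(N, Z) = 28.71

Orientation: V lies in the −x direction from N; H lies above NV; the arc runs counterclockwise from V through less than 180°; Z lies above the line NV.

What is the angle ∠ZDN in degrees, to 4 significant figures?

65.00°

N is at the origin; NV is horizontal with |NV| = 26.5 and V on the −x side, so V = (-26.50, 0.000). Tangency of A1 to NV means the radius HV is perpendicular to NV, so H = V + (0, 9.9) = (-26.50, 9.900). Since HD ⟂ DZ (tangency), |HZ| = √(9.9² + 31.0²) = 32.54 regardless of where D sits on A1. So Z lies on both circle(N, 28.71) and circle(H, 32.54); the above-NV intersection is Z = (0.05553, 28.71). D is the foot of the tangent from Z: D = (-18.59, 3.945).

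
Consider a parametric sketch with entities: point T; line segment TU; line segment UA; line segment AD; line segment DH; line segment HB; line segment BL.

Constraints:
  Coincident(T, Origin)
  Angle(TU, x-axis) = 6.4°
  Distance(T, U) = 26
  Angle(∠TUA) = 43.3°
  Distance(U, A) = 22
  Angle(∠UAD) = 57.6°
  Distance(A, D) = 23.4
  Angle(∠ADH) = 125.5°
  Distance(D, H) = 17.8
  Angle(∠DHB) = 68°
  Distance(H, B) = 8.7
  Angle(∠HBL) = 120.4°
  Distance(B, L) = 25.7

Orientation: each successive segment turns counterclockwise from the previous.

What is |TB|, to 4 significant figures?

24.99

T is at the origin; TU runs at 6.4° with length 26.0, so U = (25.84, 2.898). ∠TUA = 43.3° gives UA at 143.1° from the x-axis; with |UA| = 22.0, A = (8.245, 16.11). ∠UAD = 57.6° gives AD at -94.50° from the x-axis; with |AD| = 23.4, D = (6.409, -7.220). ∠ADH = 125.5° gives DH at -40.00° from the x-axis; with |DH| = 17.8, H = (20.04, -18.66). ∠DHB = 68.0° gives HB at 72.00° from the x-axis; with |HB| = 8.7, B = (22.73, -10.39). Then |TB| = |B − T| = 24.99.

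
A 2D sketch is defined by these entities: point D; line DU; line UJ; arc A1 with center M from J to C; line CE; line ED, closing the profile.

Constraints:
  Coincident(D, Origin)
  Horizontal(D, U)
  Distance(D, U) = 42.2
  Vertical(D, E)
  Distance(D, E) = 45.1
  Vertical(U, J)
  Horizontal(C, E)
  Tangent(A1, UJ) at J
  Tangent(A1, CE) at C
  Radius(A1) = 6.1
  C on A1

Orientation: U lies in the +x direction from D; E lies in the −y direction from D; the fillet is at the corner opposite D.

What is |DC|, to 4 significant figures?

57.77

The virtual corner opposite D is at (42.20, -45.10). A1 meets UJ tangentially, so MJ is at right angles to UJ and the tangent condition forces MC to be normal to CE, with radius 6.1, so the center M sits 6.1 in from both sides at M = (36.10, -39.00). That places the tangent points at J = (42.20, -39.00) on UJ and C = (36.10, -45.10) on CE. Then |DC| = |C − D| = 57.77.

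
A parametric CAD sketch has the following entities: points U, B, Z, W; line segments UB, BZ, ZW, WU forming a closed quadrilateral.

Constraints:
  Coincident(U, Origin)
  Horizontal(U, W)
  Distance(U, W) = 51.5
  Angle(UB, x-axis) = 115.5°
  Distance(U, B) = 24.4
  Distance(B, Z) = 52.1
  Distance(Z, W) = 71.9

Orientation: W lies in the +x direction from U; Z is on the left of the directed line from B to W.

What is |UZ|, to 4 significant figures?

67.42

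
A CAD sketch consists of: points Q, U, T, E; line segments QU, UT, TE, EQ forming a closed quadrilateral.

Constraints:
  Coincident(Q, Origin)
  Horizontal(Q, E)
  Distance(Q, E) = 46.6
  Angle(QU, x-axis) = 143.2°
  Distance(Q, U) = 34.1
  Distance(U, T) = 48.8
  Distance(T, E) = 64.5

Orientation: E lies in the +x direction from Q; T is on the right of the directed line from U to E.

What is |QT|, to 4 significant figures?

28.85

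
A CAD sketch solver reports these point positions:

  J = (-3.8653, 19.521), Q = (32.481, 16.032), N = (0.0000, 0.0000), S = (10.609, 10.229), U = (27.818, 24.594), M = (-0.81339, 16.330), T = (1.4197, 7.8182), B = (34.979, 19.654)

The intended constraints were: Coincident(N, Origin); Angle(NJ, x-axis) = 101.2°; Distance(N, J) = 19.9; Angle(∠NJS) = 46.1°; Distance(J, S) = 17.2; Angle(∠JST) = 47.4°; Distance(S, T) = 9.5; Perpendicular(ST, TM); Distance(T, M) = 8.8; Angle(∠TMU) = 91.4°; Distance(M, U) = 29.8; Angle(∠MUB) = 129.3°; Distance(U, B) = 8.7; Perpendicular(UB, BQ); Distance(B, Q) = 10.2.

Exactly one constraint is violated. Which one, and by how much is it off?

Distance(B, Q) = 10.2 — off by 5.80.

N = (0.00, 0.00) ✓; NJ at 101.2° ✓; |NJ| = 19.90 ✓; ∠NJS = 46.10° ✓; |JS| = 17.20 ✓; ∠JST = 47.40° ✓; |ST| = 9.500 ✓; ∠(ST, TM) = 90.00° ✓; |TM| = 8.800 ✓; ∠TMU = 91.40° ✓; |MU| = 29.80 ✓; ∠MUB = 129.3° ✓; |UB| = 8.700 ✓; ∠(UB, BQ) = 89.99° ✓; |BQ| = 4.400 ✗.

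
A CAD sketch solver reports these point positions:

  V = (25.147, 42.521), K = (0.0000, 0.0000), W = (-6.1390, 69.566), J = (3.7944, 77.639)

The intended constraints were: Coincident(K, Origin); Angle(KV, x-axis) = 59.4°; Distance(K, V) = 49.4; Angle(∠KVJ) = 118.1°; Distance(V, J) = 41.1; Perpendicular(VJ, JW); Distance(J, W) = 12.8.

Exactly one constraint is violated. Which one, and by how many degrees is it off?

Perpendicular(VJ, JW) — off by 7.80°.

K = (0.00, 0.00) ✓; KV at 59.40° ✓; |KV| = 49.40 ✓; ∠KVJ = 118.1° ✓; |VJ| = 41.10 ✓; ∠(VJ, JW) = 97.80° ✗; |JW| = 12.80 ✓.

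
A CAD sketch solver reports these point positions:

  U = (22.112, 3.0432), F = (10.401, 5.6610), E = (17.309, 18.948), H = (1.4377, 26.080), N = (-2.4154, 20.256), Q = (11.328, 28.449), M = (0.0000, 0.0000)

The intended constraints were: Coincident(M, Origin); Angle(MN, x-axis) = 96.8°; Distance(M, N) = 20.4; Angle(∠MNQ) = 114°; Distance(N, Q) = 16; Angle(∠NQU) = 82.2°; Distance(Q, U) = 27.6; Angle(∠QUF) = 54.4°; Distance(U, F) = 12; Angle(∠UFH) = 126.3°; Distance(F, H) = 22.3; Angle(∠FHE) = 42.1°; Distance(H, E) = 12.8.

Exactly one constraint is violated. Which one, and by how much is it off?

Distance(H, E) = 12.8 — off by 4.60.

M = (0.00, 0.00) ✓; MN at 96.80° ✓; |MN| = 20.40 ✓; ∠MNQ = 114.0° ✓; |NQ| = 16.00 ✓; ∠NQU = 82.20° ✓; |QU| = 27.60 ✓; ∠QUF = 54.40° ✓; |UF| = 12.00 ✓; ∠UFH = 126.3° ✓; |FH| = 22.30 ✓; ∠FHE = 42.10° ✓; |HE| = 17.40 ✗.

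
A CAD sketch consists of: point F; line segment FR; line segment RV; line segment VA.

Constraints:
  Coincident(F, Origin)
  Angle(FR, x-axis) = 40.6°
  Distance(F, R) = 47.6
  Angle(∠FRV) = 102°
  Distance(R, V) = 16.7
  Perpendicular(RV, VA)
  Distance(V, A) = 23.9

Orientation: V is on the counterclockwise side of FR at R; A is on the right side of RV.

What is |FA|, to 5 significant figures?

75.312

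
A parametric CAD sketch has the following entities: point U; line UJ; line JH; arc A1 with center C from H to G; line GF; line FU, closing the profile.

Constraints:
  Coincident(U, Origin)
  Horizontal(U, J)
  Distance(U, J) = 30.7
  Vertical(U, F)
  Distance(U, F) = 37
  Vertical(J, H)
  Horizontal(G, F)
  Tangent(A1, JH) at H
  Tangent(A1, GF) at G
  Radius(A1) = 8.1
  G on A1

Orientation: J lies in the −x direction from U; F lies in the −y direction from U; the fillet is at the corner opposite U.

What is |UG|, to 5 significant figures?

43.356

U is at the origin; UJ is horizontal with |UJ| = 30.7 and J on the −x side, so J = (-30.700, 0.0000). UF is vertical with |UF| = 37.0 and F on the −y side, so F = (0.0000, -37.000). The virtual corner opposite U is at (-30.700, -37.000). Since A1 is tangent to JH there, CH ⟂ JH and since A1 is tangent to GF there, CG ⟂ GF, with radius 8.1, so the center C sits 8.1 in from both sides at C = (-22.600, -28.900). That places the tangent points at H = (-30.700, -28.900) on JH and G = (-22.600, -37.000) on GF. Then |UG| = |G − U| = 43.356.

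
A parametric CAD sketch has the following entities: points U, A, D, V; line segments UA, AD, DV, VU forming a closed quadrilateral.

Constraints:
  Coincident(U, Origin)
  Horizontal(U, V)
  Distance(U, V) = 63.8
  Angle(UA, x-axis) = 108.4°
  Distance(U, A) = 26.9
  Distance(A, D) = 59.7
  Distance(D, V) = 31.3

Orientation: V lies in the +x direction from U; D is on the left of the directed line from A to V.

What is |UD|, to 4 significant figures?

58.59

Checks: |UV| = 63.80 ✓; |UA| = 26.90 ✓; |AD| = 59.70 ✓; |DV| = 31.30 ✓.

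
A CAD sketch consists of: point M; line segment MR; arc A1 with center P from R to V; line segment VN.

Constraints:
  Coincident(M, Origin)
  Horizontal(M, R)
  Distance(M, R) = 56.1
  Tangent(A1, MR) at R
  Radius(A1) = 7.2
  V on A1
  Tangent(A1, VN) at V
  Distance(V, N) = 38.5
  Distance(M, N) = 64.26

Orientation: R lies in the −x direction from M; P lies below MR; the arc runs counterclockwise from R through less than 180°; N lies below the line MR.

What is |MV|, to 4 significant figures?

63.43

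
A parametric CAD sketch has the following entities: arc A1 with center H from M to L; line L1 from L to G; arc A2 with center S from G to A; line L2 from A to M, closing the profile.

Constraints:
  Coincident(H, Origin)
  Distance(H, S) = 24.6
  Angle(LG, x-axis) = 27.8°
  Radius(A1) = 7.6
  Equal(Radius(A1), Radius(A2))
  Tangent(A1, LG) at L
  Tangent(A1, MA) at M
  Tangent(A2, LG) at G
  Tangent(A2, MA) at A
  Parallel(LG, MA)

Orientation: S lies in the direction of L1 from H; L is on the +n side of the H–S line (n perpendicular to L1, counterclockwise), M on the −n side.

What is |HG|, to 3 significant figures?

25.7

The slot axis is L1's direction at 27.8°, so u = (cos 27.8°, sin 27.8°) = (0.885, 0.466) and n = (−sin 27.8°, cos 27.8°) = (-0.466, 0.885). H is at the origin and S lies 24.6 along u from H, so S = 24.6·u = (21.8, 11.5). Tangency of A1 to both parallel lines with radius 7.6 puts L and M at H ± 7.6·n: L = (-3.54, 6.72), M = (3.54, -6.72). Equal radii place G and A the same way about S: G = S + 7.6·n = (18.2, 18.2), A = S − 7.6·n = (25.3, 4.75). Then |HG| = |G − H| = 25.7.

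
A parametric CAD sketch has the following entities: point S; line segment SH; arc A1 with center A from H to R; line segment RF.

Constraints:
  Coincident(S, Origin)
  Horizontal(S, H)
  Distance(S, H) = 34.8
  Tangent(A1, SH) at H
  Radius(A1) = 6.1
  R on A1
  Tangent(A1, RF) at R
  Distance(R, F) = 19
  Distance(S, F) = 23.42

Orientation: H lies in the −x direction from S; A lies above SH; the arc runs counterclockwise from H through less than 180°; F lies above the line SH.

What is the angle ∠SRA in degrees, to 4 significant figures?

140.3°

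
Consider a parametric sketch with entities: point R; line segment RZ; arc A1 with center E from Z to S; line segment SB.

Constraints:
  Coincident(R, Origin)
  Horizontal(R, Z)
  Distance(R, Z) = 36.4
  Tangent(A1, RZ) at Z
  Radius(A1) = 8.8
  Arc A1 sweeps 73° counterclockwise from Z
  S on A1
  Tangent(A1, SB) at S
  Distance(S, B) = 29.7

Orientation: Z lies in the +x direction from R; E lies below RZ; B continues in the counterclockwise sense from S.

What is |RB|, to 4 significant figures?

39.64

On A1, Z sits at bearing 90° from E; a 73° counterclockwise sweep puts S at bearing 163°, so S = E + 8.8·(cos 163°, sin 163°) = (27.98, -6.227). A1 meets SB tangentially, so ES is at right angles to SB, so SB runs along (−sin 163°, cos 163°); with |SB| = 29.7, B = (19.30, -34.63). Then |RB| = |B − R| = 39.64.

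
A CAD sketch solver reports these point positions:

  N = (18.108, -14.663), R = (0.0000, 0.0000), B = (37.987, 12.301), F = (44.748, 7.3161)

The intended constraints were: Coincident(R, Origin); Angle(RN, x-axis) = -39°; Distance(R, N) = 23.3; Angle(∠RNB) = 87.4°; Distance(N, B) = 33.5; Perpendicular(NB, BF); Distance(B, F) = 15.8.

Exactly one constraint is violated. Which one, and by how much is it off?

Distance(B, F) = 15.8 — off by 7.40.

R = (0.00, 0.00) ✓; RN at -39.00° ✓; |RN| = 23.30 ✓; ∠RNB = 87.40° ✓; |NB| = 33.50 ✓; ∠(NB, BF) = 90.00° ✓; |BF| = 8.400 ✗.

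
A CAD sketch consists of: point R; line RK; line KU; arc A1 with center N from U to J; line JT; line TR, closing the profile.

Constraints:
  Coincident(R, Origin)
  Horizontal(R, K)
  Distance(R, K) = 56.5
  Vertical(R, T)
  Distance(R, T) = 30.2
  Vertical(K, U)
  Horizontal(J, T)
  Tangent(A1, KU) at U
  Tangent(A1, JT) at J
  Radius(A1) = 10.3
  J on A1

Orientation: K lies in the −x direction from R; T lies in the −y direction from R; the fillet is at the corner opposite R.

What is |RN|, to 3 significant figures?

50.3

R and T share the same x with |RT| = 30.2 and T on the −y side, so T = (0.00, -30.2). The virtual corner opposite R is at (-56.5, -30.2). Since A1 is tangent to KU there, NU ⟂ KU and A1 meets JT tangentially, so NJ is at right angles to JT, with radius 10.3, so the center N sits 10.3 in from both sides at N = (-46.2, -19.9). Then |RN| = |N − R| = 50.3.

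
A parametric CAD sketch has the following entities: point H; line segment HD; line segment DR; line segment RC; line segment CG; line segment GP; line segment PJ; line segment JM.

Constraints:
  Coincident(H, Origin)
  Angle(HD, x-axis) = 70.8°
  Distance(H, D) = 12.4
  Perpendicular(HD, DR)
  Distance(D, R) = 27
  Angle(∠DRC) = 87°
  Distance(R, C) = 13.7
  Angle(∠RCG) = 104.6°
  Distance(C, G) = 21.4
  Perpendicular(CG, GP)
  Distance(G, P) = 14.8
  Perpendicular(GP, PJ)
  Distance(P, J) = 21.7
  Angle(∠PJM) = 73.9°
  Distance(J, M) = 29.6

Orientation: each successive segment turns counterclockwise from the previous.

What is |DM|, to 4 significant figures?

35.67

GP ⟂ PJ, so PJ runs at 149.2°; with |PJ| = 21.7, J = (-17.92, 20.30). ∠PJM = 73.9° gives JM at -104.7° from the x-axis; with |JM| = 29.6, M = (-25.43, -8.331). Then |DM| = |M − D| = 35.67.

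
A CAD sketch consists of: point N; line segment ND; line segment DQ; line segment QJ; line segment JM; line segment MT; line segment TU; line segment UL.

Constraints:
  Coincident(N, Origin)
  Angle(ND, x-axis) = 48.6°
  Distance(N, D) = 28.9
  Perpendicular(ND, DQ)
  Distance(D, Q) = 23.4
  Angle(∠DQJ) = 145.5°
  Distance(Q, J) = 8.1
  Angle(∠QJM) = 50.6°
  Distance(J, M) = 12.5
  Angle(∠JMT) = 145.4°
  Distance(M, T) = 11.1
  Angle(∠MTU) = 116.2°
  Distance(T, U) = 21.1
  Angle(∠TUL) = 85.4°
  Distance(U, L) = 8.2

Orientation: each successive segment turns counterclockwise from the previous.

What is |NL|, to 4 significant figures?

47.51

N is at the origin; ND runs at 48.6° with length 28.9, so D = (19.11, 21.68). The perpendicularity gives DQ at right angles to ND, so DQ runs at 138.6°; with |DQ| = 23.4, Q = (1.559, 37.15). ∠DQJ = 145.5° gives QJ at 173.1° from the x-axis; with |QJ| = 8.1, J = (-6.482, 38.13). ∠QJM = 50.6° gives JM at -57.50° from the x-axis; with |JM| = 12.5, M = (0.2342, 27.58). ∠JMT = 145.4° gives MT at -22.90° from the x-axis; with |MT| = 11.1, T = (10.46, 23.26). ∠MTU = 116.2° gives TU at 40.90° from the x-axis; with |TU| = 21.1, U = (26.41, 37.08). ∠TUL = 85.4° gives UL at 135.5° from the x-axis; with |UL| = 8.2, L = (20.56, 42.83). Then |NL| = |L − N| = 47.51.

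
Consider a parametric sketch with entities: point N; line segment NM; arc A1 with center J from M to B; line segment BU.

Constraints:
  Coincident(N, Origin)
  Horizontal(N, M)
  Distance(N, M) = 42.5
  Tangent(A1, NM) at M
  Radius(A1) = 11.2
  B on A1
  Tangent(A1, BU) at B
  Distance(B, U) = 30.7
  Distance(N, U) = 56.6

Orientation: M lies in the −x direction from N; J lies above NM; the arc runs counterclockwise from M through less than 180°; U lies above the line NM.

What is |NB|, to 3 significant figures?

34.0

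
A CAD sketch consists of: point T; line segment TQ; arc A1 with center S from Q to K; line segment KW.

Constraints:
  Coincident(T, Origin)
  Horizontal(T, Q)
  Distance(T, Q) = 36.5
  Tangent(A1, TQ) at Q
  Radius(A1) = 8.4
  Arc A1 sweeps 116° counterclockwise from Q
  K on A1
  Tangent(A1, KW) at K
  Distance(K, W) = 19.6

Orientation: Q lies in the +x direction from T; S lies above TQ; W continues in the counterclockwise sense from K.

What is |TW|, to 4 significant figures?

46.25

On A1, Q sits at bearing -90° from S; a 116° counterclockwise sweep puts K at bearing 26°, so K = S + 8.4·(cos 26°, sin 26°) = (44.05, 12.08). Tangency of A1 to KW means the radius SK is perpendicular to KW, so KW runs along (−sin 26°, cos 26°); with |KW| = 19.6, W = (35.46, 29.70). Then |TW| = |W − T| = 46.25.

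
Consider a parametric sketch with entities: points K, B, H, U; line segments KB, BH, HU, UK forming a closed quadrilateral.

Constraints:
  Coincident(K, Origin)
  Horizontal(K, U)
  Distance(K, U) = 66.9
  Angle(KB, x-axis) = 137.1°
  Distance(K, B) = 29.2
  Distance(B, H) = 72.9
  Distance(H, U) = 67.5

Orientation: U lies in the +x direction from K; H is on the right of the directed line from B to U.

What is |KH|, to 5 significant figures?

45.800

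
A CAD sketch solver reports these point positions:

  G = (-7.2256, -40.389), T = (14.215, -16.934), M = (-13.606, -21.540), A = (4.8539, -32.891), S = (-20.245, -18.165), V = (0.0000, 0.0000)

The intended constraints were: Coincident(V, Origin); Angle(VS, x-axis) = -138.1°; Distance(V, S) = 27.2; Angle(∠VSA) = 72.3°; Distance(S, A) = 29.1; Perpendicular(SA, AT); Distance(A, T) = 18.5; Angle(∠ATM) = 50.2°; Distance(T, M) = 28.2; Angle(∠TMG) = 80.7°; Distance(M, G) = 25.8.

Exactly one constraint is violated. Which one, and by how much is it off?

Distance(M, G) = 25.8 — off by 5.90.

V = (0.00, 0.00) ✓; VS at -138.1° ✓; |VS| = 27.20 ✓; ∠VSA = 72.30° ✓; |SA| = 29.10 ✓; ∠(SA, AT) = 90.00° ✓; |AT| = 18.50 ✓; ∠ATM = 50.20° ✓; |TM| = 28.20 ✓; ∠TMG = 80.70° ✓; |MG| = 19.90 ✗.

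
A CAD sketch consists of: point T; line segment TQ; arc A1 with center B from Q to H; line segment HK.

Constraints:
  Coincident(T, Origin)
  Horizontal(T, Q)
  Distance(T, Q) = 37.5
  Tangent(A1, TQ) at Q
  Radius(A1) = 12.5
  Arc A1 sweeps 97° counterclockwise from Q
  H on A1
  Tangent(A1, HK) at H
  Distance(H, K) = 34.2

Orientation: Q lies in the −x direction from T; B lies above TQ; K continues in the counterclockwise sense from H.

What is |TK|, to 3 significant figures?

56.2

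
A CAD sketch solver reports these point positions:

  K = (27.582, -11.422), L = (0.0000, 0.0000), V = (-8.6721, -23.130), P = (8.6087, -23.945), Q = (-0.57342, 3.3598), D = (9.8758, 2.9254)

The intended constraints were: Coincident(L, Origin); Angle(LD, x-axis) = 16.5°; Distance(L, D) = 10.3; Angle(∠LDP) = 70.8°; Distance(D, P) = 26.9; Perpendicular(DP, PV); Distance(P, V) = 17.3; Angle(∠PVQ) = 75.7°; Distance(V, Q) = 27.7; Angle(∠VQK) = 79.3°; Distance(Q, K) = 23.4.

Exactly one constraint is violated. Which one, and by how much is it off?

Distance(Q, K) = 23.4 — off by 8.40.

L = (0.00, 0.00) ✓; LD at 16.50° ✓; |LD| = 10.30 ✓; ∠LDP = 70.80° ✓; |DP| = 26.90 ✓; ∠(DP, PV) = 90.00° ✓; |PV| = 17.30 ✓; ∠PVQ = 75.70° ✓; |VQ| = 27.70 ✓; ∠VQK = 79.30° ✓; |QK| = 31.80 ✗.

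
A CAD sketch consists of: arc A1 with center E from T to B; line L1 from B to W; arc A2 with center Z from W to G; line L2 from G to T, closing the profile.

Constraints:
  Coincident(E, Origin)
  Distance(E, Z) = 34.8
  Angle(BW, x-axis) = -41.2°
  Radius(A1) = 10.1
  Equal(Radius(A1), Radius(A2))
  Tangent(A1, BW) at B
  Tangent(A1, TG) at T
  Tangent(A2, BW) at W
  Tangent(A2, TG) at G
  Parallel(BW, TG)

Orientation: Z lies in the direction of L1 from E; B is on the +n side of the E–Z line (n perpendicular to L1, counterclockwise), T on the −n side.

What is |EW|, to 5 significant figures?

36.236

Tangency of A1 to both parallel lines with radius 10.1 puts B and T at E ± 10.1·n: B = (6.6528, 7.5994), T = (-6.6528, -7.5994). Equal radii place W and G the same way about Z: W = Z + 10.1·n = (32.837, -15.323), G = Z − 10.1·n = (19.531, -30.522). Then |EW| = |W − E| = 36.236.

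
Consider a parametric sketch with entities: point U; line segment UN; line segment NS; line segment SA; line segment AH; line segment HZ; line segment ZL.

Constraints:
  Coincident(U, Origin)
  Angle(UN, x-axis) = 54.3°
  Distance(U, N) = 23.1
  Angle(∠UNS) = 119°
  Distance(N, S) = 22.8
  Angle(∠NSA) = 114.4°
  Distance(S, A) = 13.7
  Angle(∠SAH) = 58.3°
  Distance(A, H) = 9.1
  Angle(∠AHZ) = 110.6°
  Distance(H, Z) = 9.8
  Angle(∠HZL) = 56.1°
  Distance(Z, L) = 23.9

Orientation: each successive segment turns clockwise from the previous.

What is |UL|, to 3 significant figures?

51.7

U is at the origin; UN runs at 54.3° with length 23.1, so N = (13.5, 18.8). ∠UNS = 119.0° gives NS at -6.70° from the x-axis; with |NS| = 22.8, S = (36.1, 16.1). ∠NSA = 114.4° gives SA at -72.3° from the x-axis; with |SA| = 13.7, A = (40.3, 3.05). ∠SAH = 58.3° gives AH at 166° from the x-axis; with |AH| = 9.1, H = (31.5, 5.25). ∠AHZ = 110.6° gives HZ at 96.6° from the x-axis; with |HZ| = 9.8, Z = (30.3, 15.0). ∠HZL = 56.1° gives ZL at -27.3° from the x-axis; with |ZL| = 23.9, L = (51.6, 4.02). Then |UL| = |L − U| = 51.7.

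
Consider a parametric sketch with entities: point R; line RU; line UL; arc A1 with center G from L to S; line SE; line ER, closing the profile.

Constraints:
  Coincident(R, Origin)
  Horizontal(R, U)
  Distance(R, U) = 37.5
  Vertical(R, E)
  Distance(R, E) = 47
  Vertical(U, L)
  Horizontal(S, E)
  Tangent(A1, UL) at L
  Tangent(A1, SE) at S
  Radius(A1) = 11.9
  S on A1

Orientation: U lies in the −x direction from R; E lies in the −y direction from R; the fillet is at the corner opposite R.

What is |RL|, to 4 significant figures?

51.36

R is at the origin; RU is horizontal with |RU| = 37.5 and U on the −x side, so U = (-37.50, 0.000). RE is vertical with |RE| = 47.0 and E on the −y side, so E = (0.000, -47.00). The virtual corner opposite R is at (-37.50, -47.00). A1 meets UL tangentially, so GL is at right angles to UL and the tangent condition forces GS to be normal to SE, with radius 11.9, so the center G sits 11.9 in from both sides at G = (-25.60, -35.10). That places the tangent points at L = (-37.50, -35.10) on UL and S = (-25.60, -47.00) on SE. Then |RL| = |L − R| = 51.36.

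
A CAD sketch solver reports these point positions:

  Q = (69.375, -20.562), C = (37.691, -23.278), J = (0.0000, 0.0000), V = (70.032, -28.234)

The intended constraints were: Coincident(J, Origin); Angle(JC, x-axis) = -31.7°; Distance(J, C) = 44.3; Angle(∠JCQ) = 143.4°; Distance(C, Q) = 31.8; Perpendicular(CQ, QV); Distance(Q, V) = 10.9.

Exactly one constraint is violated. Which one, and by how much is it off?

Distance(Q, V) = 10.9 — off by 3.20.

J = (0.00, 0.00) ✓; JC at -31.70° ✓; |JC| = 44.30 ✓; ∠JCQ = 143.4° ✓; |CQ| = 31.80 ✓; ∠(CQ, QV) = 90.00° ✓; |QV| = 7.700 ✗.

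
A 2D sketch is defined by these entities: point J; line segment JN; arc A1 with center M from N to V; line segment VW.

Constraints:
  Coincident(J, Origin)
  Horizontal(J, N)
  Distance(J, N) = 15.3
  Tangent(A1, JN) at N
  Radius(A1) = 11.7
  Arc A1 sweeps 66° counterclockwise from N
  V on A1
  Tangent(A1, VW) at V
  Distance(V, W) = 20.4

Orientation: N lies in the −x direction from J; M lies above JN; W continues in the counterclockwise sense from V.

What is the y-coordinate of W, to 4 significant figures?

25.58

J is at the origin; J and N share the same y with |JN| = 15.3 and N on the −x side, so N = (-15.30, 0.000). Since A1 is tangent to JN there, MN ⟂ JN, so M = N + (0, 11.7) = (-15.30, 11.70). On A1, N sits at bearing -90° from M; a 66° counterclockwise sweep puts V at bearing -24°, so V = M + 11.7·(cos -24°, sin -24°) = (-4.612, 6.941). The tangent condition forces MV to be normal to VW, so VW runs along (−sin -24°, cos -24°); with |VW| = 20.4, W = (3.686, 25.58). So W.y = 25.58.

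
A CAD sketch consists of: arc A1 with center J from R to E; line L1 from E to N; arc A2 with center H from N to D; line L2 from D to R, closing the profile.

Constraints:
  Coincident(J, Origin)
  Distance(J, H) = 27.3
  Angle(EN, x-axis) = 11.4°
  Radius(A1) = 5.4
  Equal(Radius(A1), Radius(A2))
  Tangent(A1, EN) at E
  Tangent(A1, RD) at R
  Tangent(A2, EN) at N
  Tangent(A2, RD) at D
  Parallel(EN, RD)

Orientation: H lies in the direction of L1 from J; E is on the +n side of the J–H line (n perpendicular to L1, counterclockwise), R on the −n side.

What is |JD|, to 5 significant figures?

27.829

Tangency of A1 to both parallel lines with radius 5.4 puts E and R at J ± 5.4·n: E = (-1.0673, 5.2935), R = (1.0673, -5.2935). Equal radii place N and D the same way about H: N = H + 5.4·n = (25.694, 10.690), D = H − 5.4·n = (27.829, 0.10258). Then |JD| = |D − J| = 27.829.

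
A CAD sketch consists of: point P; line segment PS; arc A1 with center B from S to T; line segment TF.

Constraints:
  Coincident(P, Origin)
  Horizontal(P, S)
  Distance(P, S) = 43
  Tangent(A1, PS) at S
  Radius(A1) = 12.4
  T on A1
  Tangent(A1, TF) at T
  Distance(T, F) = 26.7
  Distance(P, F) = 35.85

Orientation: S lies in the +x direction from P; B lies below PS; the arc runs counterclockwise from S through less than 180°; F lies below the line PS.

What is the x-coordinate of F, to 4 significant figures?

19.48

P is at the origin; P and S share the same y with |PS| = 43.0 and S on the +x side, so S = (43.00, 0.000). Since A1 is tangent to PS there, BS ⟂ PS, so B = S + (0, -12.4) = (43.00, -12.40). Since BT ⟂ TF (tangency), |BF| = √(12.4² + 26.7²) = 29.44 regardless of where T sits on A1. So F lies on both circle(P, 35.85) and circle(B, 29.44); the below-PS intersection is F = (19.48, -30.10). T is the foot of the tangent from F: T = (32.06, -6.553).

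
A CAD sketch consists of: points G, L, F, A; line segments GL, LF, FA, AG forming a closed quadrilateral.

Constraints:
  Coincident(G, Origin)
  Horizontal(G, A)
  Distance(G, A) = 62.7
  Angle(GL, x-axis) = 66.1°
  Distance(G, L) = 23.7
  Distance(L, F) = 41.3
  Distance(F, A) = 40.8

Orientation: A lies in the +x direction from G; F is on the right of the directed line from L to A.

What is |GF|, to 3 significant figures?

30.3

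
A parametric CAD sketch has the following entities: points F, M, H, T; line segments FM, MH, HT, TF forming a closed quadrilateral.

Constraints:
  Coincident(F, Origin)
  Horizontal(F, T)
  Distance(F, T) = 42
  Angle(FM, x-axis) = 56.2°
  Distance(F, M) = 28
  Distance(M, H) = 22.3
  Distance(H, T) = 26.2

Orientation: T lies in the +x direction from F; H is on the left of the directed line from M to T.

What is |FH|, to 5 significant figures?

45.732

Checks: F.y = 0.00, T.y = 0.00 ✓; |MH| = 22.30 ✓; |HT| = 26.20 ✓.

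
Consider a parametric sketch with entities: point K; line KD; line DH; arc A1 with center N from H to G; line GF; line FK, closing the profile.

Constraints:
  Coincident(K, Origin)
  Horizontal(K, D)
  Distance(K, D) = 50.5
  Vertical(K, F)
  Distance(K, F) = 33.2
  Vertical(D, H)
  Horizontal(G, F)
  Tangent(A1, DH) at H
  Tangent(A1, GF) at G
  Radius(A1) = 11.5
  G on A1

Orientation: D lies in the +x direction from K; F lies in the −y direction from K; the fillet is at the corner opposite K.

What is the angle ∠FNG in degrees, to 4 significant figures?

73.57°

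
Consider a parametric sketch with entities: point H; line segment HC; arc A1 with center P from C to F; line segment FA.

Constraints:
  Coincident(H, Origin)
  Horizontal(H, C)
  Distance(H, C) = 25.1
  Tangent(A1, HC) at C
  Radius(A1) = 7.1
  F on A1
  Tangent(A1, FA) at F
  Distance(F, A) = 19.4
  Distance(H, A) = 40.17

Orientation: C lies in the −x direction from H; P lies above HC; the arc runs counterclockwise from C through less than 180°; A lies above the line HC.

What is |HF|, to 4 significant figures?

21.99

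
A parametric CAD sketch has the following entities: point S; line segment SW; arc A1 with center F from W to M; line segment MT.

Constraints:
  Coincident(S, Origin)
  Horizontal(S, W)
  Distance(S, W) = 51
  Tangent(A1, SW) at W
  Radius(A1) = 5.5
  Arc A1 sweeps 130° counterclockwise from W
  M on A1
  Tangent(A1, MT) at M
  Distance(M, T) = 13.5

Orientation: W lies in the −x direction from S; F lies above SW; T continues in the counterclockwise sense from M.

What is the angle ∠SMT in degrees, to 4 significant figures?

140.9°

On A1, W sits at bearing -90° from F; a 130° counterclockwise sweep puts M at bearing 40°, so M = F + 5.5·(cos 40°, sin 40°) = (-46.79, 9.035). Tangency of A1 to MT means the radius FM is perpendicular to MT, so MT runs along (−sin 40°, cos 40°); with |MT| = 13.5, T = (-55.46, 19.38). Then cos ∠SMT = MS·MT / (|MS||MT|), giving 140.9°.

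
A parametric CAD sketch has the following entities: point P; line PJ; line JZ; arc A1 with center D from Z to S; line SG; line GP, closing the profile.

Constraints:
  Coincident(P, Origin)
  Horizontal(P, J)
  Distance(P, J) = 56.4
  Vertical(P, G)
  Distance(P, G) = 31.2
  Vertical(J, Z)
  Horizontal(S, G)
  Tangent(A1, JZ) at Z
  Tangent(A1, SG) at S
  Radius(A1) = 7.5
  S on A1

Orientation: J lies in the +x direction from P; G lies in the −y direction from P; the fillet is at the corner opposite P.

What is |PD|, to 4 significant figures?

54.34

P is at the origin; PJ is horizontal with |PJ| = 56.4 and J on the +x side, so J = (56.40, 0.000). P and G share the same x with |PG| = 31.2 and G on the −y side, so G = (0.000, -31.20). The virtual corner opposite P is at (56.40, -31.20). The tangent condition forces DZ to be normal to JZ and tangency of A1 to SG means the radius DS is perpendicular to SG, with radius 7.5, so the center D sits 7.5 in from both sides at D = (48.90, -23.70). Then |PD| = |D − P| = 54.34.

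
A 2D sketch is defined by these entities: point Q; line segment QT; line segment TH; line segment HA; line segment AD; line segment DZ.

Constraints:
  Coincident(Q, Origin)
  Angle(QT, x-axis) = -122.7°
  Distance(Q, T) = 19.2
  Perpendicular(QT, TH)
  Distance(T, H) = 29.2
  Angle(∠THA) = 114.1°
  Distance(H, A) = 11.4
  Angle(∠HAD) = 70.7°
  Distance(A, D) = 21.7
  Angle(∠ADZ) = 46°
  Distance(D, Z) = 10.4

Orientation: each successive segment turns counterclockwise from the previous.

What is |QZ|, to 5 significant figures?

24.077

Q is at the origin; QT runs at -122.7° with length 19.2, so T = (-10.373, -16.157). The perpendicularity gives TH at right angles to QT, so TH runs at -32.700°; with |TH| = 29.2, H = (14.200, -31.932). ∠THA = 114.1° gives HA at 33.200° from the x-axis; with |HA| = 11.4, A = (23.739, -25.690). ∠HAD = 70.7° gives AD at 142.50° from the x-axis; with |AD| = 21.7, D = (6.5228, -12.480). ∠ADZ = 46.0° gives DZ at -83.500° from the x-axis; with |DZ| = 10.4, Z = (7.7002, -22.813). Then |QZ| = |Z − Q| = 24.077.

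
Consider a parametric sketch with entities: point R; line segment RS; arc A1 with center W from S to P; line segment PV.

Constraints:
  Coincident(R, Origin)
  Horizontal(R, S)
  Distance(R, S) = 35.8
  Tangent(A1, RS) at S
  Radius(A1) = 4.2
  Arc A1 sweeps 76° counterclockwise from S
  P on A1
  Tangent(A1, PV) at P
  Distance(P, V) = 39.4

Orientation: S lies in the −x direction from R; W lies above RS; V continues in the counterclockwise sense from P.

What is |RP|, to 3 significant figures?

31.9

R is at the origin; R and S share the same y with |RS| = 35.8 and S on the −x side, so S = (-35.8, 0.00). Since A1 is tangent to RS there, WS ⟂ RS, so W = S + (0, 4.2) = (-35.8, 4.20). On A1, S sits at bearing -90° from W; a 76° counterclockwise sweep puts P at bearing -14°, so P = W + 4.2·(cos -14°, sin -14°) = (-31.7, 3.18). Then |RP| = |P − R| = 31.9.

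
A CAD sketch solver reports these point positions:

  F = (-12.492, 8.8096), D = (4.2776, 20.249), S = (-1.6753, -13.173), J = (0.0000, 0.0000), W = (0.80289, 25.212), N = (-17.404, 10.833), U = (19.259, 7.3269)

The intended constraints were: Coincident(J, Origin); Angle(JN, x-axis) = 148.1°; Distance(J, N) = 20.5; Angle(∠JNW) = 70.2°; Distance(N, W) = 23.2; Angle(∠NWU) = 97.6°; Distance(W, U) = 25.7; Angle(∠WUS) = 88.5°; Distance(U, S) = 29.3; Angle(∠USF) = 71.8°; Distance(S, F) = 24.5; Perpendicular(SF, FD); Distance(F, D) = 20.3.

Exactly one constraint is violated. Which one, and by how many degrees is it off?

Perpendicular(SF, FD) — off by 8.10°.

J = (0.00, 0.00) ✓; JN at 148.1° ✓; |JN| = 20.50 ✓; ∠JNW = 70.20° ✓; |NW| = 23.20 ✓; ∠NWU = 97.60° ✓; |WU| = 25.70 ✓; ∠WUS = 88.50° ✓; |US| = 29.30 ✓; ∠USF = 71.80° ✓; |SF| = 24.50 ✓; ∠(SF, FD) = 81.90° ✗; |FD| = 20.30 ✓.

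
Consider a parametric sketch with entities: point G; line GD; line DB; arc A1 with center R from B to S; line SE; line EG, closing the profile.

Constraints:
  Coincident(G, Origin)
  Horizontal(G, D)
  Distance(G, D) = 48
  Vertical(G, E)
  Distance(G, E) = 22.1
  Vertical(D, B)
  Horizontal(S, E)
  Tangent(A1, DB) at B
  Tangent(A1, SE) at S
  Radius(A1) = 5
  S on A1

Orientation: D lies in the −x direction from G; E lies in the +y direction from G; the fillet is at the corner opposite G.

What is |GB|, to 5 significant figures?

50.955

G is at the origin; G and D share the same y with |GD| = 48.0 and D on the −x side, so D = (-48.000, 0.0000). GE is vertical with |GE| = 22.1 and E on the +y side, so E = (0.0000, 22.100). The virtual corner opposite G is at (-48.000, 22.100). Tangency of A1 to DB means the radius RB is perpendicular to DB and tangency of A1 to SE means the radius RS is perpendicular to SE, with radius 5.0, so the center R sits 5.0 in from both sides at R = (-43.000, 17.100). That places the tangent points at B = (-48.000, 17.100) on DB and S = (-43.000, 22.100) on SE. Then |GB| = |B − G| = 50.955.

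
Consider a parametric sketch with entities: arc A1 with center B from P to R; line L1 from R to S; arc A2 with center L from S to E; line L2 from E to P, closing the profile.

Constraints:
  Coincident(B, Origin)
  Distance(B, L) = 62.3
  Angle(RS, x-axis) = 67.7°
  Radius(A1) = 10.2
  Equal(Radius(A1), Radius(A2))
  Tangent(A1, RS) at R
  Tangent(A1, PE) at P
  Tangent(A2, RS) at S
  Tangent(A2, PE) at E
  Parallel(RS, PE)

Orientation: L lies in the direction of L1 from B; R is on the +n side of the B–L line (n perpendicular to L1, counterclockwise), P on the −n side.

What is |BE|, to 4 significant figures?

63.13

The slot axis is L1's direction at 67.7°, so u = (cos 67.7°, sin 67.7°) = (0.3795, 0.9252) and n = (−sin 67.7°, cos 67.7°) = (-0.9252, 0.3795). B is at the origin and L lies 62.3 along u from B, so L = 62.3·u = (23.64, 57.64). Tangency of A1 to both parallel lines with radius 10.2 puts R and P at B ± 10.2·n: R = (-9.437, 3.870), P = (9.437, -3.870). Equal radii place S and E the same way about L: S = L + 10.2·n = (14.20, 61.51), E = L − 10.2·n = (33.08, 53.77). Then |BE| = |E − B| = 63.13.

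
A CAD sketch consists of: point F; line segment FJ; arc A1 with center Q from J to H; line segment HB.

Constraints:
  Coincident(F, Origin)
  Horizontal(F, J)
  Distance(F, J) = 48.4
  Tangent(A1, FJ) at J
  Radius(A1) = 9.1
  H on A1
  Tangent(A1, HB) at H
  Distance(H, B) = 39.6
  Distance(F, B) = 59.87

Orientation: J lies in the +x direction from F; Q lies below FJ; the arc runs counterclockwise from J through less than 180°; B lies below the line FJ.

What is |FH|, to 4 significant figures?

40.21

Checks: F.y = 0.00, J.y = 0.00 ✓; |QH| = 9.100 ✓; ∠(QH, HB) = 90.00° ✓; |HB| = 39.60 ✓; |FB| = 59.87 ✓.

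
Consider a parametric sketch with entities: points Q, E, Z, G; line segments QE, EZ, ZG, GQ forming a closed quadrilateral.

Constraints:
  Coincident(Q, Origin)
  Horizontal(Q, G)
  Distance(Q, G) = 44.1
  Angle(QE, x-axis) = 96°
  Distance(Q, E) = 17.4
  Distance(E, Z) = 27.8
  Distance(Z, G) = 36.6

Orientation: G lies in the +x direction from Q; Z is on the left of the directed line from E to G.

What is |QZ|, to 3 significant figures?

37.7

Checks: |EZ| = 27.80 ✓; |ZG| = 36.60 ✓.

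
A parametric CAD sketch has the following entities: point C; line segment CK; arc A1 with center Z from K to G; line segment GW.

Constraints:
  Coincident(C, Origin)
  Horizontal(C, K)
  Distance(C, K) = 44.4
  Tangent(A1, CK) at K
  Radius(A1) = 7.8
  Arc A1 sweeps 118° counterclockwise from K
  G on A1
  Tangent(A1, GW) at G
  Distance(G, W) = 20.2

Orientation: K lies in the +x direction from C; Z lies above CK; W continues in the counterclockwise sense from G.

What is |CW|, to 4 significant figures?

51.05

On A1, K sits at bearing -90° from Z; a 118° counterclockwise sweep puts G at bearing 28°, so G = Z + 7.8·(cos 28°, sin 28°) = (51.29, 11.46). The tangent condition forces ZG to be normal to GW, so GW runs along (−sin 28°, cos 28°); with |GW| = 20.2, W = (41.80, 29.30). Then |CW| = |W − C| = 51.05.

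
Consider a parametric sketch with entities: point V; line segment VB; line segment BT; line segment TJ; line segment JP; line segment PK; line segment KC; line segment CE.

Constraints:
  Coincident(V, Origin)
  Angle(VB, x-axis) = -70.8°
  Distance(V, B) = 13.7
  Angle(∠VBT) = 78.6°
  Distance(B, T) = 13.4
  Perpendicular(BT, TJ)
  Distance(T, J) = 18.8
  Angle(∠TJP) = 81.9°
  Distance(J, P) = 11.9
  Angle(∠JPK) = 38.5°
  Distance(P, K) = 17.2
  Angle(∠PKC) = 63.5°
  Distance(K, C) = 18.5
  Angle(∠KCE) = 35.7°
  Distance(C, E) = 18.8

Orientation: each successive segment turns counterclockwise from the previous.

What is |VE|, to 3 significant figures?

3.19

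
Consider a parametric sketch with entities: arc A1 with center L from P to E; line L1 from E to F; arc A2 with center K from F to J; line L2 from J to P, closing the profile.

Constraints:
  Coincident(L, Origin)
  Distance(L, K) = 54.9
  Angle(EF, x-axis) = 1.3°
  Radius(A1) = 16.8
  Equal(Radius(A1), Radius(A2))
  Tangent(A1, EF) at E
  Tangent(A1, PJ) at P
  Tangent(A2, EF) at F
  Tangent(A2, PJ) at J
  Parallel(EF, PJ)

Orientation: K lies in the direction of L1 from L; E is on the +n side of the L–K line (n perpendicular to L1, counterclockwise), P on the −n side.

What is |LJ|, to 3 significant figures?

57.4

The slot axis is L1's direction at 1.3°, so u = (cos 1.3°, sin 1.3°) = (1.00, 0.0227) and n = (−sin 1.3°, cos 1.3°) = (-0.0227, 1.00). L is at the origin and K lies 54.9 along u from L, so K = 54.9·u = (54.9, 1.25). Tangency of A1 to both parallel lines with radius 16.8 puts E and P at L ± 16.8·n: E = (-0.381, 16.8), P = (0.381, -16.8). Equal radii place F and J the same way about K: F = K + 16.8·n = (54.5, 18.0), J = K − 16.8·n = (55.3, -15.6). Then |LJ| = |J − L| = 57.4.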